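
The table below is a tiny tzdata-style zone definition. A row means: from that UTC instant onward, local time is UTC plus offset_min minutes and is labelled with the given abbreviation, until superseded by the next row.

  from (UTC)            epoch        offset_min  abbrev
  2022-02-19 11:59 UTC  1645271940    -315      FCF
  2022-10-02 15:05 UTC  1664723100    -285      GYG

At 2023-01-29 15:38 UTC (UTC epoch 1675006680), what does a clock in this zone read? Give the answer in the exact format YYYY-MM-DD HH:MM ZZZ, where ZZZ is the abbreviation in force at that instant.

2023-01-29 10:53 GYG

Query: 2023-01-29 15:38 UTC
Rule 2/2 (GYG, -04:45): 2022-10-02 15:05 UTC ≤ query < +∞
15·60 + 38 - 285 = 653 min
653 = 0·1440 + 653; 653 = 10·60 + 53 → 10:53, same day
→ 2023-01-29 10:53 GYG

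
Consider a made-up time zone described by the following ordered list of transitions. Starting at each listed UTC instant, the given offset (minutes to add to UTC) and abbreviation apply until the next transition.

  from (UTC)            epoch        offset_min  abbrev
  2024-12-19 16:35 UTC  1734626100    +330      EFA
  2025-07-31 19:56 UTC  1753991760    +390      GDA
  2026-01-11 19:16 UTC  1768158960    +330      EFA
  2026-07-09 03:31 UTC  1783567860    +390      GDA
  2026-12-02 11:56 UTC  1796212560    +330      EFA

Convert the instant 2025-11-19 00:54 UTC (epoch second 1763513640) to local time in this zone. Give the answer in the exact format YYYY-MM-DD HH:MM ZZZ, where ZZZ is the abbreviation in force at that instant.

Query: 2025-11-19 00:54 UTC
Rule 2/5 (GDA, +06:30): 2025-07-31 19:56 UTC ≤ query < 2026-01-11 19:16 UTC
0·60 + 54 + 390 = 444 min
444 = 0·1440 + 444; 444 = 7·60 + 24 → 07:24, same day
→ 2025-11-19 07:24 GDA

2025-11-19 07:24 GDA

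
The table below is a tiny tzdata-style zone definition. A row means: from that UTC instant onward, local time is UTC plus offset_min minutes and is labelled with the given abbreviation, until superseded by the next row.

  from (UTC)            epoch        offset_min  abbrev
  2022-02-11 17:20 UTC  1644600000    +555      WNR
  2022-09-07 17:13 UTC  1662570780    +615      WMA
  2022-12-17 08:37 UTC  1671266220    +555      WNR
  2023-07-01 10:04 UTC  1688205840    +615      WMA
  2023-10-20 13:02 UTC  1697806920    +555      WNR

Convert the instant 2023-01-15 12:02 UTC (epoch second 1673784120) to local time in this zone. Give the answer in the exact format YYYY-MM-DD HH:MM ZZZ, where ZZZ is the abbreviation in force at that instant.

Query: 2023-01-15 12:02 UTC
Rule 3/5 (WNR, +09:15): 2022-12-17 08:37 UTC ≤ query < 2023-07-01 10:04 UTC
12·60 + 2 + 555 = 1277 min
1277 = 0·1440 + 1277; 1277 = 21·60 + 17 → 21:17, same day
→ 2023-01-15 21:17 WNR

2023-01-15 21:17 WNR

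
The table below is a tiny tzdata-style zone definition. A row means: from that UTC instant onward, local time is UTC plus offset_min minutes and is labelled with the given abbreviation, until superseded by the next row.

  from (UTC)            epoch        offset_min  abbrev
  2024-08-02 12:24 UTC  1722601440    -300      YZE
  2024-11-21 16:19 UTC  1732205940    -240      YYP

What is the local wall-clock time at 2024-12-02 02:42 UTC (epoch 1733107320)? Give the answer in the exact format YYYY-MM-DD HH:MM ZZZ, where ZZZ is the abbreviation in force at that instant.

Query: 2024-12-02 02:42 UTC
Rule 2/2 (YYP, -04:00): 2024-11-21 16:19 UTC ≤ query < +∞
2·60 + 42 - 240 = -78 min
-78 = -1·1440 + 1362; 1362 = 22·60 + 42 → 22:42, 2024-12-02 - 1 day = 2024-12-01
→ 2024-12-01 22:42 YYP

2024-12-01 22:42 YYP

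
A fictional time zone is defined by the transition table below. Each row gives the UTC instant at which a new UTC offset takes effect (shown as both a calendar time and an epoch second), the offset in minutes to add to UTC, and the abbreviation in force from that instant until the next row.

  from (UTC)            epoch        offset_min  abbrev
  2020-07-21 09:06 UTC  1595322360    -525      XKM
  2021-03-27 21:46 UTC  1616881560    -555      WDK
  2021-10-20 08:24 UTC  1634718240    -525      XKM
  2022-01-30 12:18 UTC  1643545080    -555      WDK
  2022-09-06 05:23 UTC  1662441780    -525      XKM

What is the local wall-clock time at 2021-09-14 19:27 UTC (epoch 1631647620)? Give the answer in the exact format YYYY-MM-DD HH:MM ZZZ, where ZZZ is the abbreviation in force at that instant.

Query: 2021-09-14 19:27 UTC
Rule 2/5 (WDK, -09:15): 2021-03-27 21:46 UTC ≤ query < 2021-10-20 08:24 UTC
19·60 + 27 - 555 = 612 min
612 = 0·1440 + 612; 612 = 10·60 + 12 → 10:12, same day
→ 2021-09-14 10:12 WDK

2021-09-14 10:12 WDK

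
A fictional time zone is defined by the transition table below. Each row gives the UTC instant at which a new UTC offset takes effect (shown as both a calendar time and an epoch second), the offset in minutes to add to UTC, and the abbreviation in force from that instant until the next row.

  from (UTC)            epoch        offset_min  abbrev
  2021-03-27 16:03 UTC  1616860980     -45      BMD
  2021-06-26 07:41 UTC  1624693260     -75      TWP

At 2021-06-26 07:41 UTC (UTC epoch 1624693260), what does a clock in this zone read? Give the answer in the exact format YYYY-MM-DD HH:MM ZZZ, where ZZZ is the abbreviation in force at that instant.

2021-06-26 06:26 TWP

Query: 2021-06-26 07:41 UTC
Rule 2/2 (TWP, -01:15): 2021-06-26 07:41 UTC ≤ query < +∞
7·60 + 41 - 75 = 386 min
386 = 0·1440 + 386; 386 = 6·60 + 26 → 06:26, same day
→ 2021-06-26 06:26 TWP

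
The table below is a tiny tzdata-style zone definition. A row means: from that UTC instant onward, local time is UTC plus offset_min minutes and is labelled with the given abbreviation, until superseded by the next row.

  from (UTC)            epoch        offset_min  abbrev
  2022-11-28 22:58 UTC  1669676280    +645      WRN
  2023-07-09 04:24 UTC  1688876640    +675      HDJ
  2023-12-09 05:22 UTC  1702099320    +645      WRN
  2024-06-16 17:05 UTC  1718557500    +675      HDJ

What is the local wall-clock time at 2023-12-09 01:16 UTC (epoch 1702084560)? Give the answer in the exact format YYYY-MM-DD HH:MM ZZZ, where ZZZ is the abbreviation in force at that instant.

2023-12-09 12:31 HDJ

Query: 2023-12-09 01:16 UTC
Rule 2/4 (HDJ, +11:15): 2023-07-09 04:24 UTC ≤ query < 2023-12-09 05:22 UTC
1·60 + 16 + 675 = 751 min
751 = 0·1440 + 751; 751 = 12·60 + 31 → 12:31, same day
→ 2023-12-09 12:31 HDJ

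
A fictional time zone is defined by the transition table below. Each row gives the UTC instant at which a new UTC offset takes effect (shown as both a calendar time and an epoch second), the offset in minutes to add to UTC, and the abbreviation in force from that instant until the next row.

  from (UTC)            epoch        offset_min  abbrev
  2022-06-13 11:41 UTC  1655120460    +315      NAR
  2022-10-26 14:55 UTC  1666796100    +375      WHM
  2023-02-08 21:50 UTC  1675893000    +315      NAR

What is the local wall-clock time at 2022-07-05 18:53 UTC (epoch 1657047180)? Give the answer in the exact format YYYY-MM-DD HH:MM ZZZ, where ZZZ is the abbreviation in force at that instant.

Query: 2022-07-05 18:53 UTC
Rule 1/3 (NAR, +05:15): 2022-06-13 11:41 UTC ≤ query < 2022-10-26 14:55 UTC
18·60 + 53 + 315 = 1448 min
1448 = 1·1440 + 8; 8 = 0·60 + 8 → 00:08, 2022-07-05 + 1 day = 2022-07-06
→ 2022-07-06 00:08 NAR

2022-07-06 00:08 NAR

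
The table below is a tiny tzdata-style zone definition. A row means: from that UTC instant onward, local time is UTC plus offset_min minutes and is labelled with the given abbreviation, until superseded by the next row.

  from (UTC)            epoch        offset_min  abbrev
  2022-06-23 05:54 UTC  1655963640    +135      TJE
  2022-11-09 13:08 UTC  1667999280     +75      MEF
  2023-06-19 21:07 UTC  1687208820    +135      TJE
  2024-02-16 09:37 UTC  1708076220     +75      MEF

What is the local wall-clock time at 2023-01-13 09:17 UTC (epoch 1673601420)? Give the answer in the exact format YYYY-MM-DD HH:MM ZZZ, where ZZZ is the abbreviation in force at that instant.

2023-01-13 10:32 MEF

Query: 2023-01-13 09:17 UTC
Rule 2/4 (MEF, +01:15): 2022-11-09 13:08 UTC ≤ query < 2023-06-19 21:07 UTC
9·60 + 17 + 75 = 632 min
632 = 0·1440 + 632; 632 = 10·60 + 32 → 10:32, same day
→ 2023-01-13 10:32 MEF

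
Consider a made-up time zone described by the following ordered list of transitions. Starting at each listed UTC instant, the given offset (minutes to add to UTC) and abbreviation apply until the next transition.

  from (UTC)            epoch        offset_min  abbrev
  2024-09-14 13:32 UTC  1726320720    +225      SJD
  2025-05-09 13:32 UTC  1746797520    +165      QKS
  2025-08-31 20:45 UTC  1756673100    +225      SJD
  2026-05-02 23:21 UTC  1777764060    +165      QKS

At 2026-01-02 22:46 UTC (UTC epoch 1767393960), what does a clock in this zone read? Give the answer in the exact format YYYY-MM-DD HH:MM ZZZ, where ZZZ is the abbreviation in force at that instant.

Query: 2026-01-02 22:46 UTC
Rule 3/4 (SJD, +03:45): 2025-08-31 20:45 UTC ≤ query < 2026-05-02 23:21 UTC
22·60 + 46 + 225 = 1591 min
1591 = 1·1440 + 151; 151 = 2·60 + 31 → 02:31, 2026-01-02 + 1 day = 2026-01-03
→ 2026-01-03 02:31 SJD

2026-01-03 02:31 SJD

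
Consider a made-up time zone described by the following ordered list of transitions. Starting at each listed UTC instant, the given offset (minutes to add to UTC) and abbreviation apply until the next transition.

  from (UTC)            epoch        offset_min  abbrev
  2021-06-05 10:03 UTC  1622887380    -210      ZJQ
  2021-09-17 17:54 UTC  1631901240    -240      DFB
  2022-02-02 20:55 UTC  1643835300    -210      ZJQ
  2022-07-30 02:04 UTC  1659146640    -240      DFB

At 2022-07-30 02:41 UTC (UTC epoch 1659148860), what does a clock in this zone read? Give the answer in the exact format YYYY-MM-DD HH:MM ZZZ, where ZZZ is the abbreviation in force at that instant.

Query: 2022-07-30 02:41 UTC
Rule 4/4 (DFB, -04:00): 2022-07-30 02:04 UTC ≤ query < +∞
2·60 + 41 - 240 = -79 min
-79 = -1·1440 + 1361; 1361 = 22·60 + 41 → 22:41, 2022-07-30 - 1 day = 2022-07-29
→ 2022-07-29 22:41 DFB

2022-07-29 22:41 DFB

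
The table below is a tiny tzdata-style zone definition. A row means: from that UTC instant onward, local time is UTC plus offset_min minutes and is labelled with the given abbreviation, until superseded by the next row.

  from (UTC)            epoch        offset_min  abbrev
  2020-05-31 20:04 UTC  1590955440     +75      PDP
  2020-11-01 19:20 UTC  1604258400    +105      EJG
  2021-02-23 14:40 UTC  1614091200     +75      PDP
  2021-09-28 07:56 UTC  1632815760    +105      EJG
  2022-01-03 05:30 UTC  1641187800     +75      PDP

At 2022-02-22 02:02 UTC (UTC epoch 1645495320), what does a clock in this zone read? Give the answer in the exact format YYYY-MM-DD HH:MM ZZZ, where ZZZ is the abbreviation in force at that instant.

2022-02-22 03:17 PDP

Query: 2022-02-22 02:02 UTC
Rule 5/5 (PDP, +01:15): 2022-01-03 05:30 UTC ≤ query < +∞
2·60 + 2 + 75 = 197 min
197 = 0·1440 + 197; 197 = 3·60 + 17 → 03:17, same day
→ 2022-02-22 03:17 PDP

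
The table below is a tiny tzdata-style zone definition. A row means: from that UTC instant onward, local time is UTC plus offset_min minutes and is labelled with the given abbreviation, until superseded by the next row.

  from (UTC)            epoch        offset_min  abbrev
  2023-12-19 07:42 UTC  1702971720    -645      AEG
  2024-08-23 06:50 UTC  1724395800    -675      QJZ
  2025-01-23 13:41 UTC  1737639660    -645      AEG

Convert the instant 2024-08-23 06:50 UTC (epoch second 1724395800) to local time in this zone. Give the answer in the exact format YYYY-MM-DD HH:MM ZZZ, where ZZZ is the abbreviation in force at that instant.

Query: 2024-08-23 06:50 UTC
Rule 2/3 (QJZ, -11:15): 2024-08-23 06:50 UTC ≤ query < 2025-01-23 13:41 UTC
6·60 + 50 - 675 = -265 min
-265 = -1·1440 + 1175; 1175 = 19·60 + 35 → 19:35, 2024-08-23 - 1 day = 2024-08-22
→ 2024-08-22 19:35 QJZ

2024-08-22 19:35 QJZ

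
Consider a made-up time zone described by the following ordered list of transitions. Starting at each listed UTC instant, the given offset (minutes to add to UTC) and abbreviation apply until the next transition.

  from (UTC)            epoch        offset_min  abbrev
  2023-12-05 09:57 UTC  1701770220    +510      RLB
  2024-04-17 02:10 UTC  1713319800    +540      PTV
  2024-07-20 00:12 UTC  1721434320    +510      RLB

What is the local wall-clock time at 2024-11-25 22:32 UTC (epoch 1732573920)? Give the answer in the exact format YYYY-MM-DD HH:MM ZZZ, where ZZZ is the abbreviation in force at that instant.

2024-11-26 07:02 RLB

Query: 2024-11-25 22:32 UTC
Rule 3/3 (RLB, +08:30): 2024-07-20 00:12 UTC ≤ query < +∞
22·60 + 32 + 510 = 1862 min
1862 = 1·1440 + 422; 422 = 7·60 + 2 → 07:02, 2024-11-25 + 1 day = 2024-11-26
→ 2024-11-26 07:02 RLB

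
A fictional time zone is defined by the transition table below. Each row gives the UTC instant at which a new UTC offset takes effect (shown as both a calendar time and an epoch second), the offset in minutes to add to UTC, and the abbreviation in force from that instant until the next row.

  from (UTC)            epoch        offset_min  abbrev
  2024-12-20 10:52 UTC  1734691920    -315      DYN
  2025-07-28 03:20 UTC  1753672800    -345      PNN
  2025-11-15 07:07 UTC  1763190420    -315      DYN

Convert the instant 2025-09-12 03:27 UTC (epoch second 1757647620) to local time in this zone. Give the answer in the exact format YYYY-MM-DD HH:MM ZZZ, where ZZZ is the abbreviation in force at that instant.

2025-09-11 21:42 PNN

Query: 2025-09-12 03:27 UTC
Rule 2/3 (PNN, -05:45): 2025-07-28 03:20 UTC ≤ query < 2025-11-15 07:07 UTC
3·60 + 27 - 345 = -138 min
-138 = -1·1440 + 1302; 1302 = 21·60 + 42 → 21:42, 2025-09-12 - 1 day = 2025-09-11
→ 2025-09-11 21:42 PNN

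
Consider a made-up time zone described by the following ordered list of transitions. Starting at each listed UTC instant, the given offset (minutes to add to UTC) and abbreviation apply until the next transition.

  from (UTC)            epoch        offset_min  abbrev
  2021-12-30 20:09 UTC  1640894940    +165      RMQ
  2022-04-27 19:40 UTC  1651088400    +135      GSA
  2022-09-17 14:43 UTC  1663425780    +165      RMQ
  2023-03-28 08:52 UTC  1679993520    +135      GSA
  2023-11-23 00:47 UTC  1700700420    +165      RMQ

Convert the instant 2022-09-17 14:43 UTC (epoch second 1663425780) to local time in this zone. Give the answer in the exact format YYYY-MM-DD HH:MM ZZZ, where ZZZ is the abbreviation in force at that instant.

2022-09-17 17:28 RMQ

Query: 2022-09-17 14:43 UTC
Rule 3/5 (RMQ, +02:45): 2022-09-17 14:43 UTC ≤ query < 2023-03-28 08:52 UTC
14·60 + 43 + 165 = 1048 min
1048 = 0·1440 + 1048; 1048 = 17·60 + 28 → 17:28, same day
→ 2022-09-17 17:28 RMQ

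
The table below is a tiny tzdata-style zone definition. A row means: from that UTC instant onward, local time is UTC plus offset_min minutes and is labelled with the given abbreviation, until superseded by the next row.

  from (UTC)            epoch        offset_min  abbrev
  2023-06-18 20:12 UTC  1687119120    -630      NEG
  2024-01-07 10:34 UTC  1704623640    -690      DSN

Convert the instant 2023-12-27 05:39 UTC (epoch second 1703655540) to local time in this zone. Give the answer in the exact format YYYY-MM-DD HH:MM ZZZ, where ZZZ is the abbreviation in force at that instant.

Query: 2023-12-27 05:39 UTC
Rule 1/2 (NEG, -10:30): 2023-06-18 20:12 UTC ≤ query < 2024-01-07 10:34 UTC
5·60 + 39 - 630 = -291 min
-291 = -1·1440 + 1149; 1149 = 19·60 + 9 → 19:09, 2023-12-27 - 1 day = 2023-12-26
→ 2023-12-26 19:09 NEG

2023-12-26 19:09 NEG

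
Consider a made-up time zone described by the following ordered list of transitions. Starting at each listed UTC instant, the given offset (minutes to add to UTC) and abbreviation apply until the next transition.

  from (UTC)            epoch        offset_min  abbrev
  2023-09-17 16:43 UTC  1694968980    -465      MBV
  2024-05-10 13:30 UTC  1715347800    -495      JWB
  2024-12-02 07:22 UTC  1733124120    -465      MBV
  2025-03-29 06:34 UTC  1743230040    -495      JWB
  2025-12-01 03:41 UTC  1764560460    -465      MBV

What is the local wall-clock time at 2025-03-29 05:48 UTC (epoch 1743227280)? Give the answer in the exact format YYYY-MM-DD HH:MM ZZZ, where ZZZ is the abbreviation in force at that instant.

2025-03-28 22:03 MBV

Query: 2025-03-29 05:48 UTC
Rule 3/5 (MBV, -07:45): 2024-12-02 07:22 UTC ≤ query < 2025-03-29 06:34 UTC
5·60 + 48 - 465 = -117 min
-117 = -1·1440 + 1323; 1323 = 22·60 + 3 → 22:03, 2025-03-29 - 1 day = 2025-03-28
→ 2025-03-28 22:03 MBV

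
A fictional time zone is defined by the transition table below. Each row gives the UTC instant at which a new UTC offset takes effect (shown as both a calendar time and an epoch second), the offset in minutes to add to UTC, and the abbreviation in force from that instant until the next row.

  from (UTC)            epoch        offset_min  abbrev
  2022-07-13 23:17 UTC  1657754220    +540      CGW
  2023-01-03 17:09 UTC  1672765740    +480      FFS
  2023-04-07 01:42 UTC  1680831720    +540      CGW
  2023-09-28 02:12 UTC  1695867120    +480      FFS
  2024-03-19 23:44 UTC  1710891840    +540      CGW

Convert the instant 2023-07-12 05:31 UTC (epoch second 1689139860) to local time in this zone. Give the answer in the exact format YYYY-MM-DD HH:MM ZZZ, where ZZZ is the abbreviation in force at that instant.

2023-07-12 14:31 CGW

Query: 2023-07-12 05:31 UTC
Rule 3/5 (CGW, +09:00): 2023-04-07 01:42 UTC ≤ query < 2023-09-28 02:12 UTC
5·60 + 31 + 540 = 871 min
871 = 0·1440 + 871; 871 = 14·60 + 31 → 14:31, same day
→ 2023-07-12 14:31 CGW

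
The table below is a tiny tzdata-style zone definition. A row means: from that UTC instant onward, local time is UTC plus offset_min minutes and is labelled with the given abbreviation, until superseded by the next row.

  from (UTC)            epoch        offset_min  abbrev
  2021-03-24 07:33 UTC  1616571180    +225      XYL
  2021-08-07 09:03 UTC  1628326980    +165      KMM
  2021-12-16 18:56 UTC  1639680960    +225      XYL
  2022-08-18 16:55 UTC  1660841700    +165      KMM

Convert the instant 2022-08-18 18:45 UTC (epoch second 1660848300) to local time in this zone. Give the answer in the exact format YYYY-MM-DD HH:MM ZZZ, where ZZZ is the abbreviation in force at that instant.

2022-08-18 21:30 KMM

Query: 2022-08-18 18:45 UTC
Rule 4/4 (KMM, +02:45): 2022-08-18 16:55 UTC ≤ query < +∞
18·60 + 45 + 165 = 1290 min
1290 = 0·1440 + 1290; 1290 = 21·60 + 30 → 21:30, same day
→ 2022-08-18 21:30 KMM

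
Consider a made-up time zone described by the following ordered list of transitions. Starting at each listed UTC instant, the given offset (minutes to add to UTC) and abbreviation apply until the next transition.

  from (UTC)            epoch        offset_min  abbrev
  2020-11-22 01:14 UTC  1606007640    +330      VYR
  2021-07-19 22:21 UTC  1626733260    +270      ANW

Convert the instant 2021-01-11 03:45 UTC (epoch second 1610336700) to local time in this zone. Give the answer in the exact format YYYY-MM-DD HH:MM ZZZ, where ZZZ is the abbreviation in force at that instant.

2021-01-11 09:15 VYR

Query: 2021-01-11 03:45 UTC
Rule 1/2 (VYR, +05:30): 2020-11-22 01:14 UTC ≤ query < 2021-07-19 22:21 UTC
3·60 + 45 + 330 = 555 min
555 = 0·1440 + 555; 555 = 9·60 + 15 → 09:15, same day
→ 2021-01-11 09:15 VYR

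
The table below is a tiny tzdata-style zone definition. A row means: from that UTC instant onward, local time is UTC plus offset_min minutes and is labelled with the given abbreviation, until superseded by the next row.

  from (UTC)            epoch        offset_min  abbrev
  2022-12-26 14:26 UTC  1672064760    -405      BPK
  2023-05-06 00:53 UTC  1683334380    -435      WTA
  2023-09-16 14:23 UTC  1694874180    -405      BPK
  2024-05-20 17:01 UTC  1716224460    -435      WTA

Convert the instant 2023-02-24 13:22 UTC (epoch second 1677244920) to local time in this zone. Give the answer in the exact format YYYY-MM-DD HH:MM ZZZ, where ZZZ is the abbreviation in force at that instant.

2023-02-24 06:37 BPK

Query: 2023-02-24 13:22 UTC
Rule 1/4 (BPK, -06:45): 2022-12-26 14:26 UTC ≤ query < 2023-05-06 00:53 UTC
13·60 + 22 - 405 = 397 min
397 = 0·1440 + 397; 397 = 6·60 + 37 → 06:37, same day
→ 2023-02-24 06:37 BPK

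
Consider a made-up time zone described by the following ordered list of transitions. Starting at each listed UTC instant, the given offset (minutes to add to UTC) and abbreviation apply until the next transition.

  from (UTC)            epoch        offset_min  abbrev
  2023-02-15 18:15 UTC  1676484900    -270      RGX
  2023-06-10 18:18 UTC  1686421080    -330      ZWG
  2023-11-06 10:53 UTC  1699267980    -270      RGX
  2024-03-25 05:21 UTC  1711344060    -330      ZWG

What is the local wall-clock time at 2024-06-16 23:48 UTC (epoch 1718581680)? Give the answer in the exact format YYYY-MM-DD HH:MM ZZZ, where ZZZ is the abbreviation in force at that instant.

Query: 2024-06-16 23:48 UTC
Rule 4/4 (ZWG, -05:30): 2024-03-25 05:21 UTC ≤ query < +∞
23·60 + 48 - 330 = 1098 min
1098 = 0·1440 + 1098; 1098 = 18·60 + 18 → 18:18, same day
→ 2024-06-16 18:18 ZWG

2024-06-16 18:18 ZWG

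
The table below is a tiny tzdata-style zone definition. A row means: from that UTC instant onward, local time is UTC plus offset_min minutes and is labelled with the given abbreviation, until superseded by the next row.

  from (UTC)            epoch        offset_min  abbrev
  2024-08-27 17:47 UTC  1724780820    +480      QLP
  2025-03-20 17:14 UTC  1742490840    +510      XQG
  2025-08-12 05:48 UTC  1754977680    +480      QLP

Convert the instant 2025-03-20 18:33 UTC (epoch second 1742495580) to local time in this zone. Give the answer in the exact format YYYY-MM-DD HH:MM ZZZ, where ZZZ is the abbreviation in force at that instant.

Query: 2025-03-20 18:33 UTC
Rule 2/3 (XQG, +08:30): 2025-03-20 17:14 UTC ≤ query < 2025-08-12 05:48 UTC
18·60 + 33 + 510 = 1623 min
1623 = 1·1440 + 183; 183 = 3·60 + 3 → 03:03, 2025-03-20 + 1 day = 2025-03-21
→ 2025-03-21 03:03 XQG

2025-03-21 03:03 XQG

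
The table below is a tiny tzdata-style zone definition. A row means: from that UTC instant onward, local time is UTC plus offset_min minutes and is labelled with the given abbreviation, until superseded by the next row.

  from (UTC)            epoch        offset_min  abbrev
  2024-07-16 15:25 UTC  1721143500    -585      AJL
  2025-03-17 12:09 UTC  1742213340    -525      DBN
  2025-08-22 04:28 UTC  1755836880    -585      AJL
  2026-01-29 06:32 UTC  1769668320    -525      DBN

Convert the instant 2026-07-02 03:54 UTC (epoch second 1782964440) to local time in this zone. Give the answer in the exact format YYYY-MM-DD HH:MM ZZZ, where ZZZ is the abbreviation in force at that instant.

2026-07-01 19:09 DBN

Query: 2026-07-02 03:54 UTC
Rule 4/4 (DBN, -08:45): 2026-01-29 06:32 UTC ≤ query < +∞
3·60 + 54 - 525 = -291 min
-291 = -1·1440 + 1149; 1149 = 19·60 + 9 → 19:09, 2026-07-02 - 1 day = 2026-07-01
→ 2026-07-01 19:09 DBN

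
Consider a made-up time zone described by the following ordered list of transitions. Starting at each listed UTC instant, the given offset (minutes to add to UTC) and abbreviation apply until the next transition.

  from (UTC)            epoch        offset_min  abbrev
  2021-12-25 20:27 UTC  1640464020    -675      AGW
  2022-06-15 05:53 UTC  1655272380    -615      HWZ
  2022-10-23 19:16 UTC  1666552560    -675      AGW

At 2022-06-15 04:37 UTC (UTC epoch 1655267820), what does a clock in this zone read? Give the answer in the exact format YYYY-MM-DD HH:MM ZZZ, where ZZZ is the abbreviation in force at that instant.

Query: 2022-06-15 04:37 UTC
Rule 1/3 (AGW, -11:15): 2021-12-25 20:27 UTC ≤ query < 2022-06-15 05:53 UTC
4·60 + 37 - 675 = -398 min
-398 = -1·1440 + 1042; 1042 = 17·60 + 22 → 17:22, 2022-06-15 - 1 day = 2022-06-14
→ 2022-06-14 17:22 AGW

2022-06-14 17:22 AGW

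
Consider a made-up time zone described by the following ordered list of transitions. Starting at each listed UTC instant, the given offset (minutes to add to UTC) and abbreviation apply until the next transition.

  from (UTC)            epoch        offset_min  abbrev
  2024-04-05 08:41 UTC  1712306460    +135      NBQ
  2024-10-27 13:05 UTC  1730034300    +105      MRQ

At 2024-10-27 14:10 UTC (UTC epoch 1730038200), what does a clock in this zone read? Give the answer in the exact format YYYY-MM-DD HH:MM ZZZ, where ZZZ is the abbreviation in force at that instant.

2024-10-27 15:55 MRQ

Query: 2024-10-27 14:10 UTC
Rule 2/2 (MRQ, +01:45): 2024-10-27 13:05 UTC ≤ query < +∞
14·60 + 10 + 105 = 955 min
955 = 0·1440 + 955; 955 = 15·60 + 55 → 15:55, same day
→ 2024-10-27 15:55 MRQ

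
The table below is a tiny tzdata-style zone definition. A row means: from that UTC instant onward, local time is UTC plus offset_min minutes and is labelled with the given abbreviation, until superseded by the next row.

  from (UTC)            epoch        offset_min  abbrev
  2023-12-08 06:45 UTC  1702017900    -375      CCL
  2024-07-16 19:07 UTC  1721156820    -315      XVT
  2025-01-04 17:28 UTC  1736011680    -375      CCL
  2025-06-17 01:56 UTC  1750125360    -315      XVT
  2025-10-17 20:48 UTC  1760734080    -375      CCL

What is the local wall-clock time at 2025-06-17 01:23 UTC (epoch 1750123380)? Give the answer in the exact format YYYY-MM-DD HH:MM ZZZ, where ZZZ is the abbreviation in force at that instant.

Query: 2025-06-17 01:23 UTC
Rule 3/5 (CCL, -06:15): 2025-01-04 17:28 UTC ≤ query < 2025-06-17 01:56 UTC
1·60 + 23 - 375 = -292 min
-292 = -1·1440 + 1148; 1148 = 19·60 + 8 → 19:08, 2025-06-17 - 1 day = 2025-06-16
→ 2025-06-16 19:08 CCL

2025-06-16 19:08 CCL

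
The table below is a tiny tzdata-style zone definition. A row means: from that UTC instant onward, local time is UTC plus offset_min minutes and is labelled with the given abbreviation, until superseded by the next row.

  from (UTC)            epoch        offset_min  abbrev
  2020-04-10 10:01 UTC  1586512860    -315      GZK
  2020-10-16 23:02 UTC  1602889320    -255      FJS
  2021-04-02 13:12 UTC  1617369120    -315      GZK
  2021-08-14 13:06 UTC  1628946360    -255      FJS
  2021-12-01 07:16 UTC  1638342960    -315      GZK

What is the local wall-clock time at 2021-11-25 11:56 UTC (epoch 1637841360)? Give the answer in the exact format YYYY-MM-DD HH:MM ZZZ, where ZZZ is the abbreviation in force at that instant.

Query: 2021-11-25 11:56 UTC
Rule 4/5 (FJS, -04:15): 2021-08-14 13:06 UTC ≤ query < 2021-12-01 07:16 UTC
11·60 + 56 - 255 = 461 min
461 = 0·1440 + 461; 461 = 7·60 + 41 → 07:41, same day
→ 2021-11-25 07:41 FJS

2021-11-25 07:41 FJS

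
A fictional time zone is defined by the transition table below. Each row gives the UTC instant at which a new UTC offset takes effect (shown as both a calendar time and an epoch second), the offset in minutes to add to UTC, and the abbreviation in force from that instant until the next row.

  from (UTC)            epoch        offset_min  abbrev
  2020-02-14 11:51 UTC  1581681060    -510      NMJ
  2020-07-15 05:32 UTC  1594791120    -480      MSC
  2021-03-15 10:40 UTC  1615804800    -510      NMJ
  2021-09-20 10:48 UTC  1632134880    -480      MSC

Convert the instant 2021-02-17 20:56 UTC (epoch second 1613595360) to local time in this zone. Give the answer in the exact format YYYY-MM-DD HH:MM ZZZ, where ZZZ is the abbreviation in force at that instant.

Query: 2021-02-17 20:56 UTC
Rule 2/4 (MSC, -08:00): 2020-07-15 05:32 UTC ≤ query < 2021-03-15 10:40 UTC
20·60 + 56 - 480 = 776 min
776 = 0·1440 + 776; 776 = 12·60 + 56 → 12:56, same day
→ 2021-02-17 12:56 MSC

2021-02-17 12:56 MSC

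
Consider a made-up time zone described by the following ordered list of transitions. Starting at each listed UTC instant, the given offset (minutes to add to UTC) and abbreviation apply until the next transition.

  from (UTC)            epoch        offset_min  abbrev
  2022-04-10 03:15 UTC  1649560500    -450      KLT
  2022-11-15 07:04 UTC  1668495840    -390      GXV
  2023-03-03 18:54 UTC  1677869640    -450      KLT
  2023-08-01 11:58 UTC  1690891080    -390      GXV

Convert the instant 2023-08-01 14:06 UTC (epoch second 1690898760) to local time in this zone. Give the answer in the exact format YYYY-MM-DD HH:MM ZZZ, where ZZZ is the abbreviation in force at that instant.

2023-08-01 07:36 GXV

Query: 2023-08-01 14:06 UTC
Rule 4/4 (GXV, -06:30): 2023-08-01 11:58 UTC ≤ query < +∞
14·60 + 6 - 390 = 456 min
456 = 0·1440 + 456; 456 = 7·60 + 36 → 07:36, same day
→ 2023-08-01 07:36 GXV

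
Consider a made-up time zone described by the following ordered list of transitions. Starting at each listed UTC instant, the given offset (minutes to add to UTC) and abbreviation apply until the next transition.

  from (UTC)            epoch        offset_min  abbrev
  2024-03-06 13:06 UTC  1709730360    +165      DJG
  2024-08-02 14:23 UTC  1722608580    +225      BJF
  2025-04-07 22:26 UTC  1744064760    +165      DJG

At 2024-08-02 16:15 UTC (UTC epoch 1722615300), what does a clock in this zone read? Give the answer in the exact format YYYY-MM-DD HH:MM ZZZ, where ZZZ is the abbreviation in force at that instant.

Query: 2024-08-02 16:15 UTC
Rule 2/3 (BJF, +03:45): 2024-08-02 14:23 UTC ≤ query < 2025-04-07 22:26 UTC
16·60 + 15 + 225 = 1200 min
1200 = 0·1440 + 1200; 1200 = 20·60 + 0 → 20:00, same day
→ 2024-08-02 20:00 BJF

2024-08-02 20:00 BJF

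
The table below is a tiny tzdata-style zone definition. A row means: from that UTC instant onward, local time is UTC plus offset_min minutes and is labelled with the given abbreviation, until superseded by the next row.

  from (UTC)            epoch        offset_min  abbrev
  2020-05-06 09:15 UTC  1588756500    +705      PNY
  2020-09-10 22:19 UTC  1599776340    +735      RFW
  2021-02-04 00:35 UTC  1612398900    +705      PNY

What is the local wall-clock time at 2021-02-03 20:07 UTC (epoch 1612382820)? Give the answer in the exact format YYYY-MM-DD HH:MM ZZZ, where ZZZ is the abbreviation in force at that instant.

2021-02-04 08:22 RFW

Query: 2021-02-03 20:07 UTC
Rule 2/3 (RFW, +12:15): 2020-09-10 22:19 UTC ≤ query < 2021-02-04 00:35 UTC
20·60 + 7 + 735 = 1942 min
1942 = 1·1440 + 502; 502 = 8·60 + 22 → 08:22, 2021-02-03 + 1 day = 2021-02-04
→ 2021-02-04 08:22 RFW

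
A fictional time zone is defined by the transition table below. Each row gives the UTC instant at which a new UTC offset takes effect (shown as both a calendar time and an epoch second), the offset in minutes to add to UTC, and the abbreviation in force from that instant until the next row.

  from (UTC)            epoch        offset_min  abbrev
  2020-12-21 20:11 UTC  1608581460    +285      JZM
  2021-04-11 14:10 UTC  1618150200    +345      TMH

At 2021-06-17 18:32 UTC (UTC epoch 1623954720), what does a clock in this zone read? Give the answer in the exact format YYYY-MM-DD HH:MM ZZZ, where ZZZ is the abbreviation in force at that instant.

Query: 2021-06-17 18:32 UTC
Rule 2/2 (TMH, +05:45): 2021-04-11 14:10 UTC ≤ query < +∞
18·60 + 32 + 345 = 1457 min
1457 = 1·1440 + 17; 17 = 0·60 + 17 → 00:17, 2021-06-17 + 1 day = 2021-06-18
→ 2021-06-18 00:17 TMH

2021-06-18 00:17 TMH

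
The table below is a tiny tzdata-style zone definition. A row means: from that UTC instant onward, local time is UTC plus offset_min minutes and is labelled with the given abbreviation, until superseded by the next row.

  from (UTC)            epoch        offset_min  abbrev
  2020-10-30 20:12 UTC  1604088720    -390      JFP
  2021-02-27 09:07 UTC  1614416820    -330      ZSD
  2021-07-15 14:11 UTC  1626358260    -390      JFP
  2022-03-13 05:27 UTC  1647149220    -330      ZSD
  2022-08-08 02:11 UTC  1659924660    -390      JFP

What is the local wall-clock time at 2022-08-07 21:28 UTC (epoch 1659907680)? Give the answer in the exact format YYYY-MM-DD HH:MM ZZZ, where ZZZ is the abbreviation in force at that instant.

Query: 2022-08-07 21:28 UTC
Rule 4/5 (ZSD, -05:30): 2022-03-13 05:27 UTC ≤ query < 2022-08-08 02:11 UTC
21·60 + 28 - 330 = 958 min
958 = 0·1440 + 958; 958 = 15·60 + 58 → 15:58, same day
→ 2022-08-07 15:58 ZSD

2022-08-07 15:58 ZSD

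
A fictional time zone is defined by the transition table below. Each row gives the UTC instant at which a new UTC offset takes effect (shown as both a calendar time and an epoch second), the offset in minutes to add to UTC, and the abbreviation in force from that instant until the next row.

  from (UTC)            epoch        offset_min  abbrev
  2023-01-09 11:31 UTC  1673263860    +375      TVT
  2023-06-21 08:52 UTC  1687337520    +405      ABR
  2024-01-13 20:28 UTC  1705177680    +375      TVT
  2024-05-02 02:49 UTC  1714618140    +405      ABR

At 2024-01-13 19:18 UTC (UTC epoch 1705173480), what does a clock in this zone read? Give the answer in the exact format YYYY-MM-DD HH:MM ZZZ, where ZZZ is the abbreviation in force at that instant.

2024-01-14 02:03 ABR

Query: 2024-01-13 19:18 UTC
Rule 2/4 (ABR, +06:45): 2023-06-21 08:52 UTC ≤ query < 2024-01-13 20:28 UTC
19·60 + 18 + 405 = 1563 min
1563 = 1·1440 + 123; 123 = 2·60 + 3 → 02:03, 2024-01-13 + 1 day = 2024-01-14
→ 2024-01-14 02:03 ABR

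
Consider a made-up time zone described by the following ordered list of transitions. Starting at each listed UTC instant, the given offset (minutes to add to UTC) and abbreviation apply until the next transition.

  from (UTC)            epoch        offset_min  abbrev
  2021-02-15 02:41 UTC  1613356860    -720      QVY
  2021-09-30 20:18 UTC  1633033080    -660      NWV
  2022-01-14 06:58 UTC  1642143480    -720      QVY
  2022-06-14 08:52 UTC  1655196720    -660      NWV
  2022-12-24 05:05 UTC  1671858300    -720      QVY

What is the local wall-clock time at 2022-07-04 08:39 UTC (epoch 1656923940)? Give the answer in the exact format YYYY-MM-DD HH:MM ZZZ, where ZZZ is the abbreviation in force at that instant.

Query: 2022-07-04 08:39 UTC
Rule 4/5 (NWV, -11:00): 2022-06-14 08:52 UTC ≤ query < 2022-12-24 05:05 UTC
8·60 + 39 - 660 = -141 min
-141 = -1·1440 + 1299; 1299 = 21·60 + 39 → 21:39, 2022-07-04 - 1 day = 2022-07-03
→ 2022-07-03 21:39 NWV

2022-07-03 21:39 NWV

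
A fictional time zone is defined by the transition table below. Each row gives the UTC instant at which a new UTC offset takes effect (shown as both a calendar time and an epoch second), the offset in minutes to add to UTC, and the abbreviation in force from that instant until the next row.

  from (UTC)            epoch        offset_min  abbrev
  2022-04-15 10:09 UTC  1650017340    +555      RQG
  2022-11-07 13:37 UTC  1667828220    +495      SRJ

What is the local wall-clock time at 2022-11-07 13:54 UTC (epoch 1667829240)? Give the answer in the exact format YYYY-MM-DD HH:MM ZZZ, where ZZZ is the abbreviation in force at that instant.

2022-11-07 22:09 SRJ

Query: 2022-11-07 13:54 UTC
Rule 2/2 (SRJ, +08:15): 2022-11-07 13:37 UTC ≤ query < +∞
13·60 + 54 + 495 = 1329 min
1329 = 0·1440 + 1329; 1329 = 22·60 + 9 → 22:09, same day
→ 2022-11-07 22:09 SRJ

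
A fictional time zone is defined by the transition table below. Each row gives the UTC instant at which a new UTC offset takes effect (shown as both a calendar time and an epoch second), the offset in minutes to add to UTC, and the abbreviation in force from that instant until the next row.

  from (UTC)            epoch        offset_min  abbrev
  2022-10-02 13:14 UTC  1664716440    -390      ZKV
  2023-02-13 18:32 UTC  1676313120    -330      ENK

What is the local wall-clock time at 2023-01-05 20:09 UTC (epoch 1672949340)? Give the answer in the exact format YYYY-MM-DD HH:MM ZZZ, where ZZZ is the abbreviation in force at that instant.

Query: 2023-01-05 20:09 UTC
Rule 1/2 (ZKV, -06:30): 2022-10-02 13:14 UTC ≤ query < 2023-02-13 18:32 UTC
20·60 + 9 - 390 = 819 min
819 = 0·1440 + 819; 819 = 13·60 + 39 → 13:39, same day
→ 2023-01-05 13:39 ZKV

2023-01-05 13:39 ZKV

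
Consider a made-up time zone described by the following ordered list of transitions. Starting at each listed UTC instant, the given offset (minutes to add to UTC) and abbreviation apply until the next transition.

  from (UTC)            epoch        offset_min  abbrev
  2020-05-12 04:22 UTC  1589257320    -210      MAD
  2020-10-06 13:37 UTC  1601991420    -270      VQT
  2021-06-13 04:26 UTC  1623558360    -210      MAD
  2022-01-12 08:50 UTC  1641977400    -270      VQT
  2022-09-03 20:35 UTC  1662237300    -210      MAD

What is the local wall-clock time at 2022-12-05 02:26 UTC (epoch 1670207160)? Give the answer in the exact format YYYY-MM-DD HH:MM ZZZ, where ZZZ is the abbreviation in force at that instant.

2022-12-04 22:56 MAD

Query: 2022-12-05 02:26 UTC
Rule 5/5 (MAD, -03:30): 2022-09-03 20:35 UTC ≤ query < +∞
2·60 + 26 - 210 = -64 min
-64 = -1·1440 + 1376; 1376 = 22·60 + 56 → 22:56, 2022-12-05 - 1 day = 2022-12-04
→ 2022-12-04 22:56 MAD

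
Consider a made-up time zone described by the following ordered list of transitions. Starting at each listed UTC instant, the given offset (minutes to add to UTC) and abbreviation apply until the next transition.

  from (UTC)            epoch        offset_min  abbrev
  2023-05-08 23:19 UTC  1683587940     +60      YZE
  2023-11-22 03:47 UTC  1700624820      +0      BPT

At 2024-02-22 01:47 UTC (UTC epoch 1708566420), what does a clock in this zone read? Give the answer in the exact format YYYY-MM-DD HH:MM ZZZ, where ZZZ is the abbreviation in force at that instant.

2024-02-22 01:47 BPT

Query: 2024-02-22 01:47 UTC
Rule 2/2 (BPT, +00:00): 2023-11-22 03:47 UTC ≤ query < +∞
1·60 + 47 + 0 = 107 min
107 = 0·1440 + 107; 107 = 1·60 + 47 → 01:47, same day
→ 2024-02-22 01:47 BPT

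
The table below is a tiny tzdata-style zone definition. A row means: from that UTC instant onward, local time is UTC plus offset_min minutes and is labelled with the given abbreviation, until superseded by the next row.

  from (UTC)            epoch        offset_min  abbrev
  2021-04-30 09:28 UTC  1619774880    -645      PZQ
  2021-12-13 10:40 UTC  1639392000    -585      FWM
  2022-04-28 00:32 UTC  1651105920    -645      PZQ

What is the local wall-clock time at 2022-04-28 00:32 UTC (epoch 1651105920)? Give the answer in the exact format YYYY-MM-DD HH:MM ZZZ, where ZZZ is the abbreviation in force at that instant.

2022-04-27 13:47 PZQ

Query: 2022-04-28 00:32 UTC
Rule 3/3 (PZQ, -10:45): 2022-04-28 00:32 UTC ≤ query < +∞
0·60 + 32 - 645 = -613 min
-613 = -1·1440 + 827; 827 = 13·60 + 47 → 13:47, 2022-04-28 - 1 day = 2022-04-27
→ 2022-04-27 13:47 PZQ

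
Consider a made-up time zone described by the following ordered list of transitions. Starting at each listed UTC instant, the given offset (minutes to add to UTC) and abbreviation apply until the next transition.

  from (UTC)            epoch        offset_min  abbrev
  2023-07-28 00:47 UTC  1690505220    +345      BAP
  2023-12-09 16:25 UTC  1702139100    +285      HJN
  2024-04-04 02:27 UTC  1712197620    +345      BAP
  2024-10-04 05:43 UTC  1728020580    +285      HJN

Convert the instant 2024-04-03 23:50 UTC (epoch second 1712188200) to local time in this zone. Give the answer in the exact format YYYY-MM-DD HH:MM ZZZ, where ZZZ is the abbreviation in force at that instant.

2024-04-04 04:35 HJN

Query: 2024-04-03 23:50 UTC
Rule 2/4 (HJN, +04:45): 2023-12-09 16:25 UTC ≤ query < 2024-04-04 02:27 UTC
23·60 + 50 + 285 = 1715 min
1715 = 1·1440 + 275; 275 = 4·60 + 35 → 04:35, 2024-04-03 + 1 day = 2024-04-04
→ 2024-04-04 04:35 HJN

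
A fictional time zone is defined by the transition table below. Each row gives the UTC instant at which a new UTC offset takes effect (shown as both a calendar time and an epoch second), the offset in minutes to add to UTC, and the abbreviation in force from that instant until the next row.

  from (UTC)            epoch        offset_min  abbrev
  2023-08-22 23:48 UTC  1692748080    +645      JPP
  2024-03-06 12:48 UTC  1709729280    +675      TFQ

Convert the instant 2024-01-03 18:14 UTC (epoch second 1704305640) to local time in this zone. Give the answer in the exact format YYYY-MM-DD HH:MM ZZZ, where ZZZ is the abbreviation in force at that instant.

2024-01-04 04:59 JPP

Query: 2024-01-03 18:14 UTC
Rule 1/2 (JPP, +10:45): 2023-08-22 23:48 UTC ≤ query < 2024-03-06 12:48 UTC
18·60 + 14 + 645 = 1739 min
1739 = 1·1440 + 299; 299 = 4·60 + 59 → 04:59, 2024-01-03 + 1 day = 2024-01-04
→ 2024-01-04 04:59 JPP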